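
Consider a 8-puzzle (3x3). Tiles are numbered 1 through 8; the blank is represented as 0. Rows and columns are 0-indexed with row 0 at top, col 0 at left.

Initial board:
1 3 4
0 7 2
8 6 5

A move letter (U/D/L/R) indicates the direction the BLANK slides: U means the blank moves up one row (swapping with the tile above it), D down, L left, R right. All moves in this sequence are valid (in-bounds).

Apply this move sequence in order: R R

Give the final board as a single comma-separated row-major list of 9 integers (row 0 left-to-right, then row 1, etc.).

After move 1 (R):
1 3 4
7 0 2
8 6 5

After move 2 (R):
1 3 4
7 2 0
8 6 5

Answer: 1, 3, 4, 7, 2, 0, 8, 6, 5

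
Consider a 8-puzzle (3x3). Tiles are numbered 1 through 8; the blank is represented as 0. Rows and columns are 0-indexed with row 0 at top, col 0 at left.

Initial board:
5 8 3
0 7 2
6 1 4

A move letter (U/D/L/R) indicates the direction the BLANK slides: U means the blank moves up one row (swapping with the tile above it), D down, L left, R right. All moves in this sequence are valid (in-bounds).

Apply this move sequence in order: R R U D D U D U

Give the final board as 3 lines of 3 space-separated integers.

After move 1 (R):
5 8 3
7 0 2
6 1 4

After move 2 (R):
5 8 3
7 2 0
6 1 4

After move 3 (U):
5 8 0
7 2 3
6 1 4

After move 4 (D):
5 8 3
7 2 0
6 1 4

After move 5 (D):
5 8 3
7 2 4
6 1 0

After move 6 (U):
5 8 3
7 2 0
6 1 4

After move 7 (D):
5 8 3
7 2 4
6 1 0

After move 8 (U):
5 8 3
7 2 0
6 1 4

Answer: 5 8 3
7 2 0
6 1 4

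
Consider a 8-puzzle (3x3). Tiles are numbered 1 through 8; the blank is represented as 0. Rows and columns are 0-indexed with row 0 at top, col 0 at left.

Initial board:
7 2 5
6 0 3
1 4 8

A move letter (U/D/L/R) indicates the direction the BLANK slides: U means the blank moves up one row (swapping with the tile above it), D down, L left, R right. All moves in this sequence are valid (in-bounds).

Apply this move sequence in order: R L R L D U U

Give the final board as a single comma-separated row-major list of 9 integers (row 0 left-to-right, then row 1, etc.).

Answer: 7, 0, 5, 6, 2, 3, 1, 4, 8

Derivation:
After move 1 (R):
7 2 5
6 3 0
1 4 8

After move 2 (L):
7 2 5
6 0 3
1 4 8

After move 3 (R):
7 2 5
6 3 0
1 4 8

After move 4 (L):
7 2 5
6 0 3
1 4 8

After move 5 (D):
7 2 5
6 4 3
1 0 8

After move 6 (U):
7 2 5
6 0 3
1 4 8

After move 7 (U):
7 0 5
6 2 3
1 4 8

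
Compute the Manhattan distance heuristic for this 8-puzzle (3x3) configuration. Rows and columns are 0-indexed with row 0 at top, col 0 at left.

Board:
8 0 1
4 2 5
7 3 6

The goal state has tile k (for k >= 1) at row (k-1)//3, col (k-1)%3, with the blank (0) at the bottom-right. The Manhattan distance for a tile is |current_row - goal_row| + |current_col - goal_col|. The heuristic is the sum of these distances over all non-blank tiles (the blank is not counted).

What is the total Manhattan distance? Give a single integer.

Tile 8: at (0,0), goal (2,1), distance |0-2|+|0-1| = 3
Tile 1: at (0,2), goal (0,0), distance |0-0|+|2-0| = 2
Tile 4: at (1,0), goal (1,0), distance |1-1|+|0-0| = 0
Tile 2: at (1,1), goal (0,1), distance |1-0|+|1-1| = 1
Tile 5: at (1,2), goal (1,1), distance |1-1|+|2-1| = 1
Tile 7: at (2,0), goal (2,0), distance |2-2|+|0-0| = 0
Tile 3: at (2,1), goal (0,2), distance |2-0|+|1-2| = 3
Tile 6: at (2,2), goal (1,2), distance |2-1|+|2-2| = 1
Sum: 3 + 2 + 0 + 1 + 1 + 0 + 3 + 1 = 11

Answer: 11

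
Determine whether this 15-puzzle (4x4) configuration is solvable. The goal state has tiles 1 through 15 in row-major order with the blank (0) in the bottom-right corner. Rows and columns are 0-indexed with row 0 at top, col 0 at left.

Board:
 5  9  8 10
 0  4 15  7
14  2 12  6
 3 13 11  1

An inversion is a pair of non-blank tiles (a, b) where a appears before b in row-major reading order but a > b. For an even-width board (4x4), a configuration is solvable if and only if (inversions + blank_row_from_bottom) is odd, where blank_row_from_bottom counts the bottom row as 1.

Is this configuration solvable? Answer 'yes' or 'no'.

Inversions: 57
Blank is in row 1 (0-indexed from top), which is row 3 counting from the bottom (bottom = 1).
57 + 3 = 60, which is even, so the puzzle is not solvable.

Answer: no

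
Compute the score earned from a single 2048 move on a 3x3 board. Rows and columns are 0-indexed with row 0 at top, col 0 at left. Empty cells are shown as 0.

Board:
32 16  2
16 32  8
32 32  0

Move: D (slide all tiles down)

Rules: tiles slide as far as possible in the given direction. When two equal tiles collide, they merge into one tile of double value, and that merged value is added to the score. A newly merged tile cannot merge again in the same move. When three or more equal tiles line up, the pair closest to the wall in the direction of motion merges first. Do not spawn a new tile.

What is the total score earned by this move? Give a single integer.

Slide down:
col 0: [32, 16, 32] -> [32, 16, 32]  score +0 (running 0)
col 1: [16, 32, 32] -> [0, 16, 64]  score +64 (running 64)
col 2: [2, 8, 0] -> [0, 2, 8]  score +0 (running 64)
Board after move:
32  0  0
16 16  2
32 64  8

Answer: 64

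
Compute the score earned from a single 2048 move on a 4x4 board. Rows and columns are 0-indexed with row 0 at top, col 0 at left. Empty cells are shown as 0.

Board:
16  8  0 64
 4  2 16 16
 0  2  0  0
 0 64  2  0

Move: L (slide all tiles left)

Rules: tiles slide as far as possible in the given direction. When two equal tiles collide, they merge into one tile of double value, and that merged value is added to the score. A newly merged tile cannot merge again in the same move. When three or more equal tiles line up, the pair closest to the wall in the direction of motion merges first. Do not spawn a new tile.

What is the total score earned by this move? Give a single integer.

Answer: 32

Derivation:
Slide left:
row 0: [16, 8, 0, 64] -> [16, 8, 64, 0]  score +0 (running 0)
row 1: [4, 2, 16, 16] -> [4, 2, 32, 0]  score +32 (running 32)
row 2: [0, 2, 0, 0] -> [2, 0, 0, 0]  score +0 (running 32)
row 3: [0, 64, 2, 0] -> [64, 2, 0, 0]  score +0 (running 32)
Board after move:
16  8 64  0
 4  2 32  0
 2  0  0  0
64  2  0  0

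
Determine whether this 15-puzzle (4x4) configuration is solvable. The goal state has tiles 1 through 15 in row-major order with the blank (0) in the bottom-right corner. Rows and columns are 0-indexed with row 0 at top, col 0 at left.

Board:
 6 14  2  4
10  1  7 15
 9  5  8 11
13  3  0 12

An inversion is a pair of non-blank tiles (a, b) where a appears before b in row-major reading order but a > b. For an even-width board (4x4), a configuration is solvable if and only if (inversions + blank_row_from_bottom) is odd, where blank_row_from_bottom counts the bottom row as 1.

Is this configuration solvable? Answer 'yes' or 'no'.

Inversions: 43
Blank is in row 3 (0-indexed from top), which is row 1 counting from the bottom (bottom = 1).
43 + 1 = 44, which is even, so the puzzle is not solvable.

Answer: no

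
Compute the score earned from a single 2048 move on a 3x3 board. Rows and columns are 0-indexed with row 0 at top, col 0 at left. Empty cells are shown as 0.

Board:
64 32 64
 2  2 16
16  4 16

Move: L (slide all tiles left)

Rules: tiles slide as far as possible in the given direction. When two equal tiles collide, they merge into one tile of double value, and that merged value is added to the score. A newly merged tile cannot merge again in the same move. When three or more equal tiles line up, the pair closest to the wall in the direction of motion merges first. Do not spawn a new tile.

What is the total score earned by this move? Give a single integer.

Slide left:
row 0: [64, 32, 64] -> [64, 32, 64]  score +0 (running 0)
row 1: [2, 2, 16] -> [4, 16, 0]  score +4 (running 4)
row 2: [16, 4, 16] -> [16, 4, 16]  score +0 (running 4)
Board after move:
64 32 64
 4 16  0
16  4 16

Answer: 4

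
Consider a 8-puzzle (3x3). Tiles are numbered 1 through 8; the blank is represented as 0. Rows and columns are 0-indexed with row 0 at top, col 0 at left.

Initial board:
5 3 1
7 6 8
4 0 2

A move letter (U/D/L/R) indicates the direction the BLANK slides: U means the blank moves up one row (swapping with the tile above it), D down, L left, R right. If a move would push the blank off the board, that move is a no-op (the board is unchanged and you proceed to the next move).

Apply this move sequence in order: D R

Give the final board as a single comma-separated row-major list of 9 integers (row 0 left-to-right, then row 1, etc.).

Answer: 5, 3, 1, 7, 6, 8, 4, 2, 0

Derivation:
After move 1 (D):
5 3 1
7 6 8
4 0 2

After move 2 (R):
5 3 1
7 6 8
4 2 0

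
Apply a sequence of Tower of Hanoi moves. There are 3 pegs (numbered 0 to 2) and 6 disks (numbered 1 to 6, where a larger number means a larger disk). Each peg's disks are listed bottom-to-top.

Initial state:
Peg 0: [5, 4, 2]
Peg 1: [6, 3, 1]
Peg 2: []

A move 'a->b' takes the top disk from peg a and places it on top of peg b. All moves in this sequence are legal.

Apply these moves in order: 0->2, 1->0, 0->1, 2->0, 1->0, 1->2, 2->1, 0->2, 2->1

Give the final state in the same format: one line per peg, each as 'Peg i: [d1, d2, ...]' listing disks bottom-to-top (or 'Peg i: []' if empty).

After move 1 (0->2):
Peg 0: [5, 4]
Peg 1: [6, 3, 1]
Peg 2: [2]

After move 2 (1->0):
Peg 0: [5, 4, 1]
Peg 1: [6, 3]
Peg 2: [2]

After move 3 (0->1):
Peg 0: [5, 4]
Peg 1: [6, 3, 1]
Peg 2: [2]

After move 4 (2->0):
Peg 0: [5, 4, 2]
Peg 1: [6, 3, 1]
Peg 2: []

After move 5 (1->0):
Peg 0: [5, 4, 2, 1]
Peg 1: [6, 3]
Peg 2: []

After move 6 (1->2):
Peg 0: [5, 4, 2, 1]
Peg 1: [6]
Peg 2: [3]

After move 7 (2->1):
Peg 0: [5, 4, 2, 1]
Peg 1: [6, 3]
Peg 2: []

After move 8 (0->2):
Peg 0: [5, 4, 2]
Peg 1: [6, 3]
Peg 2: [1]

After move 9 (2->1):
Peg 0: [5, 4, 2]
Peg 1: [6, 3, 1]
Peg 2: []

Answer: Peg 0: [5, 4, 2]
Peg 1: [6, 3, 1]
Peg 2: []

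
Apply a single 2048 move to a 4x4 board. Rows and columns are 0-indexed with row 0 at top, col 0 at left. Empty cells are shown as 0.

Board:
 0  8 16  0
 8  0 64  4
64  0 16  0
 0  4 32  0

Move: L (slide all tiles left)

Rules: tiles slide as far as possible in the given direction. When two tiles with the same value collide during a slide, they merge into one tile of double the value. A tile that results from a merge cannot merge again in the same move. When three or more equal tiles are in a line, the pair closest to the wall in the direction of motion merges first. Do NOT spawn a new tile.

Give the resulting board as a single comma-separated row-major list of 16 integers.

Answer: 8, 16, 0, 0, 8, 64, 4, 0, 64, 16, 0, 0, 4, 32, 0, 0

Derivation:
Slide left:
row 0: [0, 8, 16, 0] -> [8, 16, 0, 0]
row 1: [8, 0, 64, 4] -> [8, 64, 4, 0]
row 2: [64, 0, 16, 0] -> [64, 16, 0, 0]
row 3: [0, 4, 32, 0] -> [4, 32, 0, 0]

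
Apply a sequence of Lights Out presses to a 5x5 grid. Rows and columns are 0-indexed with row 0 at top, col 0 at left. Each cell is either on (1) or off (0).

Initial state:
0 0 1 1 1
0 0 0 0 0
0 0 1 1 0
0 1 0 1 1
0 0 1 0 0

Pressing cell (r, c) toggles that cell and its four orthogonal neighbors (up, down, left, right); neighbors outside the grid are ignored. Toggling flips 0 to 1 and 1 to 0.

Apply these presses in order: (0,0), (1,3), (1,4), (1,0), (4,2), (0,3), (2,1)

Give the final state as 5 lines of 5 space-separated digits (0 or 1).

Answer: 0 1 0 1 1
0 0 1 1 0
0 1 0 0 1
0 0 1 1 1
0 1 0 1 0

Derivation:
After press 1 at (0,0):
1 1 1 1 1
1 0 0 0 0
0 0 1 1 0
0 1 0 1 1
0 0 1 0 0

After press 2 at (1,3):
1 1 1 0 1
1 0 1 1 1
0 0 1 0 0
0 1 0 1 1
0 0 1 0 0

After press 3 at (1,4):
1 1 1 0 0
1 0 1 0 0
0 0 1 0 1
0 1 0 1 1
0 0 1 0 0

After press 4 at (1,0):
0 1 1 0 0
0 1 1 0 0
1 0 1 0 1
0 1 0 1 1
0 0 1 0 0

After press 5 at (4,2):
0 1 1 0 0
0 1 1 0 0
1 0 1 0 1
0 1 1 1 1
0 1 0 1 0

After press 6 at (0,3):
0 1 0 1 1
0 1 1 1 0
1 0 1 0 1
0 1 1 1 1
0 1 0 1 0

After press 7 at (2,1):
0 1 0 1 1
0 0 1 1 0
0 1 0 0 1
0 0 1 1 1
0 1 0 1 0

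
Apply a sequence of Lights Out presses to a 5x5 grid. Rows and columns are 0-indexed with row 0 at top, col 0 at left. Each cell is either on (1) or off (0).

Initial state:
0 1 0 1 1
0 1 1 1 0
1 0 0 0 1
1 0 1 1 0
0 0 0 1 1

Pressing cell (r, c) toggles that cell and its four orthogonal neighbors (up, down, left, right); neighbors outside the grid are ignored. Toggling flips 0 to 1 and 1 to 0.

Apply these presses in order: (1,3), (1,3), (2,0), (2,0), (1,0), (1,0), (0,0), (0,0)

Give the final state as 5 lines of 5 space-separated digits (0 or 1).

Answer: 0 1 0 1 1
0 1 1 1 0
1 0 0 0 1
1 0 1 1 0
0 0 0 1 1

Derivation:
After press 1 at (1,3):
0 1 0 0 1
0 1 0 0 1
1 0 0 1 1
1 0 1 1 0
0 0 0 1 1

After press 2 at (1,3):
0 1 0 1 1
0 1 1 1 0
1 0 0 0 1
1 0 1 1 0
0 0 0 1 1

After press 3 at (2,0):
0 1 0 1 1
1 1 1 1 0
0 1 0 0 1
0 0 1 1 0
0 0 0 1 1

After press 4 at (2,0):
0 1 0 1 1
0 1 1 1 0
1 0 0 0 1
1 0 1 1 0
0 0 0 1 1

After press 5 at (1,0):
1 1 0 1 1
1 0 1 1 0
0 0 0 0 1
1 0 1 1 0
0 0 0 1 1

After press 6 at (1,0):
0 1 0 1 1
0 1 1 1 0
1 0 0 0 1
1 0 1 1 0
0 0 0 1 1

After press 7 at (0,0):
1 0 0 1 1
1 1 1 1 0
1 0 0 0 1
1 0 1 1 0
0 0 0 1 1

After press 8 at (0,0):
0 1 0 1 1
0 1 1 1 0
1 0 0 0 1
1 0 1 1 0
0 0 0 1 1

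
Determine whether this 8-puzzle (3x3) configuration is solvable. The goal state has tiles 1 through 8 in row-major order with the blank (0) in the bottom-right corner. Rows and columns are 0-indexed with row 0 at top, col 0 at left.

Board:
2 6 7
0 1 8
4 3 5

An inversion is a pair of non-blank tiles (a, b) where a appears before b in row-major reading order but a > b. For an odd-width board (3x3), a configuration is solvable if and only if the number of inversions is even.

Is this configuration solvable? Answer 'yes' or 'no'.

Answer: no

Derivation:
Inversions (pairs i<j in row-major order where tile[i] > tile[j] > 0): 13
13 is odd, so the puzzle is not solvable.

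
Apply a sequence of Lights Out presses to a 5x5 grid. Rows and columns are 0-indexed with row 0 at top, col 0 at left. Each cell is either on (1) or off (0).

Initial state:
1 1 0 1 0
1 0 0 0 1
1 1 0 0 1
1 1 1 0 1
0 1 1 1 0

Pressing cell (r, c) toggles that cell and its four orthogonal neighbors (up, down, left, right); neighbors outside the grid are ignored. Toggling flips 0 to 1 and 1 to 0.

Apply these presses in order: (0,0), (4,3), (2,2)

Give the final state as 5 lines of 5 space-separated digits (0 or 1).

After press 1 at (0,0):
0 0 0 1 0
0 0 0 0 1
1 1 0 0 1
1 1 1 0 1
0 1 1 1 0

After press 2 at (4,3):
0 0 0 1 0
0 0 0 0 1
1 1 0 0 1
1 1 1 1 1
0 1 0 0 1

After press 3 at (2,2):
0 0 0 1 0
0 0 1 0 1
1 0 1 1 1
1 1 0 1 1
0 1 0 0 1

Answer: 0 0 0 1 0
0 0 1 0 1
1 0 1 1 1
1 1 0 1 1
0 1 0 0 1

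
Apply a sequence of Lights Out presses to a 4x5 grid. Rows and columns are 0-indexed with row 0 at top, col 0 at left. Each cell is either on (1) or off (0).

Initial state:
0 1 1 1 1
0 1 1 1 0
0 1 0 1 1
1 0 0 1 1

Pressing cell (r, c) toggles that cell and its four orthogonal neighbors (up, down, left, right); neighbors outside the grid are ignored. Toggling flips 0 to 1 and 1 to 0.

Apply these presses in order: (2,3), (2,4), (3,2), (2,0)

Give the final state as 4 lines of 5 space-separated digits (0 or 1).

Answer: 0 1 1 1 1
1 1 1 0 1
1 0 0 1 1
0 1 1 1 0

Derivation:
After press 1 at (2,3):
0 1 1 1 1
0 1 1 0 0
0 1 1 0 0
1 0 0 0 1

After press 2 at (2,4):
0 1 1 1 1
0 1 1 0 1
0 1 1 1 1
1 0 0 0 0

After press 3 at (3,2):
0 1 1 1 1
0 1 1 0 1
0 1 0 1 1
1 1 1 1 0

After press 4 at (2,0):
0 1 1 1 1
1 1 1 0 1
1 0 0 1 1
0 1 1 1 0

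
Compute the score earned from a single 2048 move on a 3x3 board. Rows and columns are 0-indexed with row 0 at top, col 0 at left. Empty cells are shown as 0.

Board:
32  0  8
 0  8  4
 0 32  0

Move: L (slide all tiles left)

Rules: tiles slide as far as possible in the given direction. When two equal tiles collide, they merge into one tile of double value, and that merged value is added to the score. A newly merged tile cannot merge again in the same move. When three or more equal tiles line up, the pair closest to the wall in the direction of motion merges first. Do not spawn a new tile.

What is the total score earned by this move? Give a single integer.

Answer: 0

Derivation:
Slide left:
row 0: [32, 0, 8] -> [32, 8, 0]  score +0 (running 0)
row 1: [0, 8, 4] -> [8, 4, 0]  score +0 (running 0)
row 2: [0, 32, 0] -> [32, 0, 0]  score +0 (running 0)
Board after move:
32  8  0
 8  4  0
32  0  0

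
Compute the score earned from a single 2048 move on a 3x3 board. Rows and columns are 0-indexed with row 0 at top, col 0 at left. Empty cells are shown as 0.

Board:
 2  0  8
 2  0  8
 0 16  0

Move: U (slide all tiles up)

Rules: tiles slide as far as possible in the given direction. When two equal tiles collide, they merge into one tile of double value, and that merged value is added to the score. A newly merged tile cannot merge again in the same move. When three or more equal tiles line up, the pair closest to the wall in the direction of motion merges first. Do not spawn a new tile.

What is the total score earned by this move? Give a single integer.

Answer: 20

Derivation:
Slide up:
col 0: [2, 2, 0] -> [4, 0, 0]  score +4 (running 4)
col 1: [0, 0, 16] -> [16, 0, 0]  score +0 (running 4)
col 2: [8, 8, 0] -> [16, 0, 0]  score +16 (running 20)
Board after move:
 4 16 16
 0  0  0
 0  0  0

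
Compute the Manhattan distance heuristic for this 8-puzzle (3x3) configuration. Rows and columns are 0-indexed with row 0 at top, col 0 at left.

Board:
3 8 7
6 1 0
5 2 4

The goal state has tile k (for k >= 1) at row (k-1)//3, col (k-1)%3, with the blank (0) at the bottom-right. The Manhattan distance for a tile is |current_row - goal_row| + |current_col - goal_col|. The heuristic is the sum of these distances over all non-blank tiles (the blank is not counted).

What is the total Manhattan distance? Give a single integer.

Tile 3: (0,0)->(0,2) = 2
Tile 8: (0,1)->(2,1) = 2
Tile 7: (0,2)->(2,0) = 4
Tile 6: (1,0)->(1,2) = 2
Tile 1: (1,1)->(0,0) = 2
Tile 5: (2,0)->(1,1) = 2
Tile 2: (2,1)->(0,1) = 2
Tile 4: (2,2)->(1,0) = 3
Sum: 2 + 2 + 4 + 2 + 2 + 2 + 2 + 3 = 19

Answer: 19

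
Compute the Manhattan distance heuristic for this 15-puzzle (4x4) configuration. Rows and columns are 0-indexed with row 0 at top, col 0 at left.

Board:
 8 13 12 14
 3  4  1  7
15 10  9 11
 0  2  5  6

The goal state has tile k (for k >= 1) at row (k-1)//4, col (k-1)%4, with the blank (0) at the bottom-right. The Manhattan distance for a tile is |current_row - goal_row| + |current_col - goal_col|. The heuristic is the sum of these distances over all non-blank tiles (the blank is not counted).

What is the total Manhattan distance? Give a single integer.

Answer: 43

Derivation:
Tile 8: at (0,0), goal (1,3), distance |0-1|+|0-3| = 4
Tile 13: at (0,1), goal (3,0), distance |0-3|+|1-0| = 4
Tile 12: at (0,2), goal (2,3), distance |0-2|+|2-3| = 3
Tile 14: at (0,3), goal (3,1), distance |0-3|+|3-1| = 5
Tile 3: at (1,0), goal (0,2), distance |1-0|+|0-2| = 3
Tile 4: at (1,1), goal (0,3), distance |1-0|+|1-3| = 3
Tile 1: at (1,2), goal (0,0), distance |1-0|+|2-0| = 3
Tile 7: at (1,3), goal (1,2), distance |1-1|+|3-2| = 1
Tile 15: at (2,0), goal (3,2), distance |2-3|+|0-2| = 3
Tile 10: at (2,1), goal (2,1), distance |2-2|+|1-1| = 0
Tile 9: at (2,2), goal (2,0), distance |2-2|+|2-0| = 2
Tile 11: at (2,3), goal (2,2), distance |2-2|+|3-2| = 1
Tile 2: at (3,1), goal (0,1), distance |3-0|+|1-1| = 3
Tile 5: at (3,2), goal (1,0), distance |3-1|+|2-0| = 4
Tile 6: at (3,3), goal (1,1), distance |3-1|+|3-1| = 4
Sum: 4 + 4 + 3 + 5 + 3 + 3 + 3 + 1 + 3 + 0 + 2 + 1 + 3 + 4 + 4 = 43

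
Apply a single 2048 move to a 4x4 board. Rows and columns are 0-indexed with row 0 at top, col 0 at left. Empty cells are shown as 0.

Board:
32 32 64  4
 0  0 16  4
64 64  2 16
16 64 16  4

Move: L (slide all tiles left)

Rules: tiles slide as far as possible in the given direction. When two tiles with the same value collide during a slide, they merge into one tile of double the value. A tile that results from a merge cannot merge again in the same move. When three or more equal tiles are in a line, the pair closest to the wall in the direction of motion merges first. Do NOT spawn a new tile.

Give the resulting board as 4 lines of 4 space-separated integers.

Answer:  64  64   4   0
 16   4   0   0
128   2  16   0
 16  64  16   4

Derivation:
Slide left:
row 0: [32, 32, 64, 4] -> [64, 64, 4, 0]
row 1: [0, 0, 16, 4] -> [16, 4, 0, 0]
row 2: [64, 64, 2, 16] -> [128, 2, 16, 0]
row 3: [16, 64, 16, 4] -> [16, 64, 16, 4]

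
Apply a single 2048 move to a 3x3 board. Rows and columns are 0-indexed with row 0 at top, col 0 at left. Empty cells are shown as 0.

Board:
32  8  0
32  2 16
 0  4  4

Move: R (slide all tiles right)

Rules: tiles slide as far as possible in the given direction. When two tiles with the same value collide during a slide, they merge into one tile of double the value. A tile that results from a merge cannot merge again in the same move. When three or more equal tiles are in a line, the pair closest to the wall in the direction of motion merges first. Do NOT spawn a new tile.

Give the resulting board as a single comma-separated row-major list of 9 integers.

Answer: 0, 32, 8, 32, 2, 16, 0, 0, 8

Derivation:
Slide right:
row 0: [32, 8, 0] -> [0, 32, 8]
row 1: [32, 2, 16] -> [32, 2, 16]
row 2: [0, 4, 4] -> [0, 0, 8]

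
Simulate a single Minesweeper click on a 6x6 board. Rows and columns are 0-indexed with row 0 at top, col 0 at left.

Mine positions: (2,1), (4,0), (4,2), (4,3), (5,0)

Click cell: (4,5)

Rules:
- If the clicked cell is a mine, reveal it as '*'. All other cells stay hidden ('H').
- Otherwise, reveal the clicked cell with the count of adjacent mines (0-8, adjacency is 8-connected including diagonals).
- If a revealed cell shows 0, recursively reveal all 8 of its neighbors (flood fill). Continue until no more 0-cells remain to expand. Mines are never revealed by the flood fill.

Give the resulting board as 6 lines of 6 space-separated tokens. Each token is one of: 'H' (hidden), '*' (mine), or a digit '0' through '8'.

0 0 0 0 0 0
1 1 1 0 0 0
H H 1 0 0 0
H H 3 2 1 0
H H H H 1 0
H H H H 1 0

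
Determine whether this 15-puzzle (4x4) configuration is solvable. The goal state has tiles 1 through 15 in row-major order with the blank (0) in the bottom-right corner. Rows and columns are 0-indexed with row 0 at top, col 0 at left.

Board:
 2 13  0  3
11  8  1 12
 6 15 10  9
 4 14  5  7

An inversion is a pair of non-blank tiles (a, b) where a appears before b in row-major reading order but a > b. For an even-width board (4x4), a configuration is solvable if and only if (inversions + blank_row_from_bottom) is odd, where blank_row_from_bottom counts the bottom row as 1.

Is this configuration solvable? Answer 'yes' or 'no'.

Inversions: 49
Blank is in row 0 (0-indexed from top), which is row 4 counting from the bottom (bottom = 1).
49 + 4 = 53, which is odd, so the puzzle is solvable.

Answer: yes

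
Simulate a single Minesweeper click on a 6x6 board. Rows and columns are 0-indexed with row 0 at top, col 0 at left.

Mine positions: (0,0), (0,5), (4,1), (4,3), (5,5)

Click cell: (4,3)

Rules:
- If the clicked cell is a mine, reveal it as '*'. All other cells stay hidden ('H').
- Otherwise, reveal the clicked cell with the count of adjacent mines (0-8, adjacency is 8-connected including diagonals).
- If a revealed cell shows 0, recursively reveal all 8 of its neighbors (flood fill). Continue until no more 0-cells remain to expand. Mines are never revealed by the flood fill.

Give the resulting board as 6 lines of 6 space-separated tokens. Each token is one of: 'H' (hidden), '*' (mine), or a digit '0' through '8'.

H H H H H H
H H H H H H
H H H H H H
H H H H H H
H H H * H H
H H H H H H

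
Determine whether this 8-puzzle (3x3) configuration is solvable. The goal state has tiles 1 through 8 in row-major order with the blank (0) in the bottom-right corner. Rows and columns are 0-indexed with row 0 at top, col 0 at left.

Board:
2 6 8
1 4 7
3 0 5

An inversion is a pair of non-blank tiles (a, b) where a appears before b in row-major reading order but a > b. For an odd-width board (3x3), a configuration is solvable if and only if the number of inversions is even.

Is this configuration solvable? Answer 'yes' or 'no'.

Inversions (pairs i<j in row-major order where tile[i] > tile[j] > 0): 13
13 is odd, so the puzzle is not solvable.

Answer: no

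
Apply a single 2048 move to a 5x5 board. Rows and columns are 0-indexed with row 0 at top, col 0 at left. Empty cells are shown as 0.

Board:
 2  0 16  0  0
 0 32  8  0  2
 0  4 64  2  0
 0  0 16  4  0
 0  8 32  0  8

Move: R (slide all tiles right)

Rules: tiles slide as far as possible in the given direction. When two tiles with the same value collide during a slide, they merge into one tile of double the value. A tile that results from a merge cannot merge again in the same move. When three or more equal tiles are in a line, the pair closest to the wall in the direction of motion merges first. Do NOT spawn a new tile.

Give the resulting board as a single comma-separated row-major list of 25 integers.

Answer: 0, 0, 0, 2, 16, 0, 0, 32, 8, 2, 0, 0, 4, 64, 2, 0, 0, 0, 16, 4, 0, 0, 8, 32, 8

Derivation:
Slide right:
row 0: [2, 0, 16, 0, 0] -> [0, 0, 0, 2, 16]
row 1: [0, 32, 8, 0, 2] -> [0, 0, 32, 8, 2]
row 2: [0, 4, 64, 2, 0] -> [0, 0, 4, 64, 2]
row 3: [0, 0, 16, 4, 0] -> [0, 0, 0, 16, 4]
row 4: [0, 8, 32, 0, 8] -> [0, 0, 8, 32, 8]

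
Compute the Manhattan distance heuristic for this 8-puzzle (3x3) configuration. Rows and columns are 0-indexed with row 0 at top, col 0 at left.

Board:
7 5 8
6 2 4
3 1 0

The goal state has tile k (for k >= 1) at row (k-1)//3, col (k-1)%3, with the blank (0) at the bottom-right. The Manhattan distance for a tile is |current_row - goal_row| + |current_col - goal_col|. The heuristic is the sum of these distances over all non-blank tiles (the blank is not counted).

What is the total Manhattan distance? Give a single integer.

Tile 7: at (0,0), goal (2,0), distance |0-2|+|0-0| = 2
Tile 5: at (0,1), goal (1,1), distance |0-1|+|1-1| = 1
Tile 8: at (0,2), goal (2,1), distance |0-2|+|2-1| = 3
Tile 6: at (1,0), goal (1,2), distance |1-1|+|0-2| = 2
Tile 2: at (1,1), goal (0,1), distance |1-0|+|1-1| = 1
Tile 4: at (1,2), goal (1,0), distance |1-1|+|2-0| = 2
Tile 3: at (2,0), goal (0,2), distance |2-0|+|0-2| = 4
Tile 1: at (2,1), goal (0,0), distance |2-0|+|1-0| = 3
Sum: 2 + 1 + 3 + 2 + 1 + 2 + 4 + 3 = 18

Answer: 18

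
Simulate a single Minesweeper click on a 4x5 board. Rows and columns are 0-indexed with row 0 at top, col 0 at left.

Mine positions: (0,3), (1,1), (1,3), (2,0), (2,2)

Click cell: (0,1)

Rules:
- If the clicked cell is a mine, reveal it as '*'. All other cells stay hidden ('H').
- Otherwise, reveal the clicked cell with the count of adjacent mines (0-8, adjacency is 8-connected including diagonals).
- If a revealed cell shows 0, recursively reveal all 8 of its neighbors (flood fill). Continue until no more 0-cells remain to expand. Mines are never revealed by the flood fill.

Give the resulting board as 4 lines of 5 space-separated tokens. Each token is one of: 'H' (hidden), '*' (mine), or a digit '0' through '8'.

H 1 H H H
H H H H H
H H H H H
H H H H H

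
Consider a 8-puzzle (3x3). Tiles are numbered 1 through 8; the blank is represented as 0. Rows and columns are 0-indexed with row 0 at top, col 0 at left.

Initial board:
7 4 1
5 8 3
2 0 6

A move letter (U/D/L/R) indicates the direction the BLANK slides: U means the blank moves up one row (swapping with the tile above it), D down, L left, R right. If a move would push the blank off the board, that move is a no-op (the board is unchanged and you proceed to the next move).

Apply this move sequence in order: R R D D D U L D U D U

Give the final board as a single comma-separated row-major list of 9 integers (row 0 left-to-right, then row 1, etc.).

Answer: 7, 4, 1, 5, 0, 8, 2, 6, 3

Derivation:
After move 1 (R):
7 4 1
5 8 3
2 6 0

After move 2 (R):
7 4 1
5 8 3
2 6 0

After move 3 (D):
7 4 1
5 8 3
2 6 0

After move 4 (D):
7 4 1
5 8 3
2 6 0

After move 5 (D):
7 4 1
5 8 3
2 6 0

After move 6 (U):
7 4 1
5 8 0
2 6 3

After move 7 (L):
7 4 1
5 0 8
2 6 3

After move 8 (D):
7 4 1
5 6 8
2 0 3

After move 9 (U):
7 4 1
5 0 8
2 6 3

After move 10 (D):
7 4 1
5 6 8
2 0 3

After move 11 (U):
7 4 1
5 0 8
2 6 3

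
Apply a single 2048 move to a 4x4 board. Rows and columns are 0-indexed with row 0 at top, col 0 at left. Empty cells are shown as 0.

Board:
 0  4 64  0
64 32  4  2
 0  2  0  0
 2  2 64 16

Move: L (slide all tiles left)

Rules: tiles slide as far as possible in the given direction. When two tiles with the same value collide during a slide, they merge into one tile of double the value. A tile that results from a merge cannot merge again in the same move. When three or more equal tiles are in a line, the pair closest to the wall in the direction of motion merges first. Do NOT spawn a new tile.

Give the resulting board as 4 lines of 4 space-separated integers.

Answer:  4 64  0  0
64 32  4  2
 2  0  0  0
 4 64 16  0

Derivation:
Slide left:
row 0: [0, 4, 64, 0] -> [4, 64, 0, 0]
row 1: [64, 32, 4, 2] -> [64, 32, 4, 2]
row 2: [0, 2, 0, 0] -> [2, 0, 0, 0]
row 3: [2, 2, 64, 16] -> [4, 64, 16, 0]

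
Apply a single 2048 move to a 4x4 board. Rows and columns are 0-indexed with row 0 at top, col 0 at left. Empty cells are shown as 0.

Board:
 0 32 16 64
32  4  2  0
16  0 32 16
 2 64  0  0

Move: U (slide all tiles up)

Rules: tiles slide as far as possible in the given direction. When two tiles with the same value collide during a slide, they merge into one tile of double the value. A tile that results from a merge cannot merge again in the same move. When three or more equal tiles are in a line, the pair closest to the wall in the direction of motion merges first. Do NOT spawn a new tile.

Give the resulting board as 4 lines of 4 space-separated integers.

Slide up:
col 0: [0, 32, 16, 2] -> [32, 16, 2, 0]
col 1: [32, 4, 0, 64] -> [32, 4, 64, 0]
col 2: [16, 2, 32, 0] -> [16, 2, 32, 0]
col 3: [64, 0, 16, 0] -> [64, 16, 0, 0]

Answer: 32 32 16 64
16  4  2 16
 2 64 32  0
 0  0  0  0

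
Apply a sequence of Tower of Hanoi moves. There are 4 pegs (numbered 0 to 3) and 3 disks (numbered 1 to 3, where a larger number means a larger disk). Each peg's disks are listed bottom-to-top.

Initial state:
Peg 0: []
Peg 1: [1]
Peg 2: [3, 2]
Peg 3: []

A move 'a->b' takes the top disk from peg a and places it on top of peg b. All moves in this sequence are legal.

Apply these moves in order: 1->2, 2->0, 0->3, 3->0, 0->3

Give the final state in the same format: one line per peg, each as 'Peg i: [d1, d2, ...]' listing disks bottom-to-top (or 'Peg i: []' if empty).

After move 1 (1->2):
Peg 0: []
Peg 1: []
Peg 2: [3, 2, 1]
Peg 3: []

After move 2 (2->0):
Peg 0: [1]
Peg 1: []
Peg 2: [3, 2]
Peg 3: []

After move 3 (0->3):
Peg 0: []
Peg 1: []
Peg 2: [3, 2]
Peg 3: [1]

After move 4 (3->0):
Peg 0: [1]
Peg 1: []
Peg 2: [3, 2]
Peg 3: []

After move 5 (0->3):
Peg 0: []
Peg 1: []
Peg 2: [3, 2]
Peg 3: [1]

Answer: Peg 0: []
Peg 1: []
Peg 2: [3, 2]
Peg 3: [1]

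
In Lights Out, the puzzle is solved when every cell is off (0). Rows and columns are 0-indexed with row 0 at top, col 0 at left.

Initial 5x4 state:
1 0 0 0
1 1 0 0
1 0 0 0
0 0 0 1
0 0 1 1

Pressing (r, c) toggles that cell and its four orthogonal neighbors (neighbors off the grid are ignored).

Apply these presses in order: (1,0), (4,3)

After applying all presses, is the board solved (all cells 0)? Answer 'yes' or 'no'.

After press 1 at (1,0):
0 0 0 0
0 0 0 0
0 0 0 0
0 0 0 1
0 0 1 1

After press 2 at (4,3):
0 0 0 0
0 0 0 0
0 0 0 0
0 0 0 0
0 0 0 0

Lights still on: 0

Answer: yes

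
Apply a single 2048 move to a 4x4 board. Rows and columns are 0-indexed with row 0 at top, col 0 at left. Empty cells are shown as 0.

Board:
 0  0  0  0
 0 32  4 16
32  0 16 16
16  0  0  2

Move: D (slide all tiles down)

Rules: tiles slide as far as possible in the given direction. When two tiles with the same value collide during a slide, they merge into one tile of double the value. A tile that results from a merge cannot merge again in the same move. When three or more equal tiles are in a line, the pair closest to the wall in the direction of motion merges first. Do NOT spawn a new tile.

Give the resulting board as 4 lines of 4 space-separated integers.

Slide down:
col 0: [0, 0, 32, 16] -> [0, 0, 32, 16]
col 1: [0, 32, 0, 0] -> [0, 0, 0, 32]
col 2: [0, 4, 16, 0] -> [0, 0, 4, 16]
col 3: [0, 16, 16, 2] -> [0, 0, 32, 2]

Answer:  0  0  0  0
 0  0  0  0
32  0  4 32
16 32 16  2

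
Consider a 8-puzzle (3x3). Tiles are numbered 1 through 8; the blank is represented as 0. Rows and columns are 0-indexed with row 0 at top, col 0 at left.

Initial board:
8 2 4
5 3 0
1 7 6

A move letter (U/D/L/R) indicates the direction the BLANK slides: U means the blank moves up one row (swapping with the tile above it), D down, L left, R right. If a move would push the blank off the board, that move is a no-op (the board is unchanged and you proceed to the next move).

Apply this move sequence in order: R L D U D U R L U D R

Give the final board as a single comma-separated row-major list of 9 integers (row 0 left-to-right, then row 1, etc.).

After move 1 (R):
8 2 4
5 3 0
1 7 6

After move 2 (L):
8 2 4
5 0 3
1 7 6

After move 3 (D):
8 2 4
5 7 3
1 0 6

After move 4 (U):
8 2 4
5 0 3
1 7 6

After move 5 (D):
8 2 4
5 7 3
1 0 6

After move 6 (U):
8 2 4
5 0 3
1 7 6

After move 7 (R):
8 2 4
5 3 0
1 7 6

After move 8 (L):
8 2 4
5 0 3
1 7 6

After move 9 (U):
8 0 4
5 2 3
1 7 6

After move 10 (D):
8 2 4
5 0 3
1 7 6

After move 11 (R):
8 2 4
5 3 0
1 7 6

Answer: 8, 2, 4, 5, 3, 0, 1, 7, 6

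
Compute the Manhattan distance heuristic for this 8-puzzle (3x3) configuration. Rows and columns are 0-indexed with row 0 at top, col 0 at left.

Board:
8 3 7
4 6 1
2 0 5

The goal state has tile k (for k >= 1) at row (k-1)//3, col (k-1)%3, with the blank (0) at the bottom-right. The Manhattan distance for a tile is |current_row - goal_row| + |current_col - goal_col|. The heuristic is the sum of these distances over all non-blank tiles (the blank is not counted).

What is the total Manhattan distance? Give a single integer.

Answer: 17

Derivation:
Tile 8: at (0,0), goal (2,1), distance |0-2|+|0-1| = 3
Tile 3: at (0,1), goal (0,2), distance |0-0|+|1-2| = 1
Tile 7: at (0,2), goal (2,0), distance |0-2|+|2-0| = 4
Tile 4: at (1,0), goal (1,0), distance |1-1|+|0-0| = 0
Tile 6: at (1,1), goal (1,2), distance |1-1|+|1-2| = 1
Tile 1: at (1,2), goal (0,0), distance |1-0|+|2-0| = 3
Tile 2: at (2,0), goal (0,1), distance |2-0|+|0-1| = 3
Tile 5: at (2,2), goal (1,1), distance |2-1|+|2-1| = 2
Sum: 3 + 1 + 4 + 0 + 1 + 3 + 3 + 2 = 17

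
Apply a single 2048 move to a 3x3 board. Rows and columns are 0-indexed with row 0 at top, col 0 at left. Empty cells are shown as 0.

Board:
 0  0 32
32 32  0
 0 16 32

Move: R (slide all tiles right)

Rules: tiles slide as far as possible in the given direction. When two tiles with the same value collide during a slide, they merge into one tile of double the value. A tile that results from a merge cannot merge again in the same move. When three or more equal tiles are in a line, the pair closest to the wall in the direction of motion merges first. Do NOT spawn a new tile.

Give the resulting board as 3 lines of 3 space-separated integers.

Answer:  0  0 32
 0  0 64
 0 16 32

Derivation:
Slide right:
row 0: [0, 0, 32] -> [0, 0, 32]
row 1: [32, 32, 0] -> [0, 0, 64]
row 2: [0, 16, 32] -> [0, 16, 32]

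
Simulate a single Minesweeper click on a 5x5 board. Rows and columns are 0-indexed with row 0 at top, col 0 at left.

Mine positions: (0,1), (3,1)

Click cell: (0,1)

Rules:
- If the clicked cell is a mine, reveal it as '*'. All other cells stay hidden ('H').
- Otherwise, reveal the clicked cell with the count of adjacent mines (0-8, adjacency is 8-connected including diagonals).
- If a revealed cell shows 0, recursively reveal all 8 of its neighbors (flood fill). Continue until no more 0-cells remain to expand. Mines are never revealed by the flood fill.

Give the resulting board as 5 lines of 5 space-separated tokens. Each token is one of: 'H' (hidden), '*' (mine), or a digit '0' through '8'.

H * H H H
H H H H H
H H H H H
H H H H H
H H H H H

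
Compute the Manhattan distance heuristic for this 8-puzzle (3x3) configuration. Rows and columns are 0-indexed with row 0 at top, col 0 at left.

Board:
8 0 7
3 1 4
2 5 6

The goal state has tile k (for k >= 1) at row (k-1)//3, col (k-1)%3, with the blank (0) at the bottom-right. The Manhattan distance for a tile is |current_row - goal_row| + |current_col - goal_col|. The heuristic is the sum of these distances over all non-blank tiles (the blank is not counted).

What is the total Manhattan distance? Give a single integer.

Answer: 19

Derivation:
Tile 8: (0,0)->(2,1) = 3
Tile 7: (0,2)->(2,0) = 4
Tile 3: (1,0)->(0,2) = 3
Tile 1: (1,1)->(0,0) = 2
Tile 4: (1,2)->(1,0) = 2
Tile 2: (2,0)->(0,1) = 3
Tile 5: (2,1)->(1,1) = 1
Tile 6: (2,2)->(1,2) = 1
Sum: 3 + 4 + 3 + 2 + 2 + 3 + 1 + 1 = 19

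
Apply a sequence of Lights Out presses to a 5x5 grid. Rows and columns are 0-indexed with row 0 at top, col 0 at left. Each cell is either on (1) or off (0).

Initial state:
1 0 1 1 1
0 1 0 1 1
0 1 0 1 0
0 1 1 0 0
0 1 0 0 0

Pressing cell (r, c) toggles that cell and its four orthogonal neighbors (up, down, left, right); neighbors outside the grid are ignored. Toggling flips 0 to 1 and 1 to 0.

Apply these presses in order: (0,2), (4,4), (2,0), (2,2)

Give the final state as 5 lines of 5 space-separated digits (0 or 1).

After press 1 at (0,2):
1 1 0 0 1
0 1 1 1 1
0 1 0 1 0
0 1 1 0 0
0 1 0 0 0

After press 2 at (4,4):
1 1 0 0 1
0 1 1 1 1
0 1 0 1 0
0 1 1 0 1
0 1 0 1 1

After press 3 at (2,0):
1 1 0 0 1
1 1 1 1 1
1 0 0 1 0
1 1 1 0 1
0 1 0 1 1

After press 4 at (2,2):
1 1 0 0 1
1 1 0 1 1
1 1 1 0 0
1 1 0 0 1
0 1 0 1 1

Answer: 1 1 0 0 1
1 1 0 1 1
1 1 1 0 0
1 1 0 0 1
0 1 0 1 1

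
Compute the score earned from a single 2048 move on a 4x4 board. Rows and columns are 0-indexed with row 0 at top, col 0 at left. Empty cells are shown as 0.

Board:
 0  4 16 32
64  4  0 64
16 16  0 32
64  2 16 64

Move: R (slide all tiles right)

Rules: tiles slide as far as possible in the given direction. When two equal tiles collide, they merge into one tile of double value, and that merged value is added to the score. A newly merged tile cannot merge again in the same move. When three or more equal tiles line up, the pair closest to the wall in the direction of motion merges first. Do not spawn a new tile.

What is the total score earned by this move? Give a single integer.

Answer: 32

Derivation:
Slide right:
row 0: [0, 4, 16, 32] -> [0, 4, 16, 32]  score +0 (running 0)
row 1: [64, 4, 0, 64] -> [0, 64, 4, 64]  score +0 (running 0)
row 2: [16, 16, 0, 32] -> [0, 0, 32, 32]  score +32 (running 32)
row 3: [64, 2, 16, 64] -> [64, 2, 16, 64]  score +0 (running 32)
Board after move:
 0  4 16 32
 0 64  4 64
 0  0 32 32
64  2 16 64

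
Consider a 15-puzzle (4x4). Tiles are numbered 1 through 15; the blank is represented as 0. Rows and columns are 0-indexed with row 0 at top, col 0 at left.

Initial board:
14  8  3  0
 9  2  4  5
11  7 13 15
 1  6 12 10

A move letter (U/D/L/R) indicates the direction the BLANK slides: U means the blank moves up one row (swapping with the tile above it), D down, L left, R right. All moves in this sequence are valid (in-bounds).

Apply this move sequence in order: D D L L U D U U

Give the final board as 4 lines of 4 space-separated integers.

Answer: 14  0  3  5
 9  8  4 15
11  2  7 13
 1  6 12 10

Derivation:
After move 1 (D):
14  8  3  5
 9  2  4  0
11  7 13 15
 1  6 12 10

After move 2 (D):
14  8  3  5
 9  2  4 15
11  7 13  0
 1  6 12 10

After move 3 (L):
14  8  3  5
 9  2  4 15
11  7  0 13
 1  6 12 10

After move 4 (L):
14  8  3  5
 9  2  4 15
11  0  7 13
 1  6 12 10

After move 5 (U):
14  8  3  5
 9  0  4 15
11  2  7 13
 1  6 12 10

After move 6 (D):
14  8  3  5
 9  2  4 15
11  0  7 13
 1  6 12 10

After move 7 (U):
14  8  3  5
 9  0  4 15
11  2  7 13
 1  6 12 10

After move 8 (U):
14  0  3  5
 9  8  4 15
11  2  7 13
 1  6 12 10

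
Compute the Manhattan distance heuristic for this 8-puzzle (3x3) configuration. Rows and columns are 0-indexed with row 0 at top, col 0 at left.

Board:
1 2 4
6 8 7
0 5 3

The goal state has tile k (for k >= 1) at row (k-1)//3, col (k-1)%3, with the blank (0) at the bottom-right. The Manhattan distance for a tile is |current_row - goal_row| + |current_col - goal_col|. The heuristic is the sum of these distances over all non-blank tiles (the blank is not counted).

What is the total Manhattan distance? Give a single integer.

Answer: 12

Derivation:
Tile 1: at (0,0), goal (0,0), distance |0-0|+|0-0| = 0
Tile 2: at (0,1), goal (0,1), distance |0-0|+|1-1| = 0
Tile 4: at (0,2), goal (1,0), distance |0-1|+|2-0| = 3
Tile 6: at (1,0), goal (1,2), distance |1-1|+|0-2| = 2
Tile 8: at (1,1), goal (2,1), distance |1-2|+|1-1| = 1
Tile 7: at (1,2), goal (2,0), distance |1-2|+|2-0| = 3
Tile 5: at (2,1), goal (1,1), distance |2-1|+|1-1| = 1
Tile 3: at (2,2), goal (0,2), distance |2-0|+|2-2| = 2
Sum: 0 + 0 + 3 + 2 + 1 + 3 + 1 + 2 = 12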